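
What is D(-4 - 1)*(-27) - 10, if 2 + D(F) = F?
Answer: 179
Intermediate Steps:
D(F) = -2 + F
D(-4 - 1)*(-27) - 10 = (-2 + (-4 - 1))*(-27) - 10 = (-2 - 5)*(-27) - 10 = -7*(-27) - 10 = 189 - 10 = 179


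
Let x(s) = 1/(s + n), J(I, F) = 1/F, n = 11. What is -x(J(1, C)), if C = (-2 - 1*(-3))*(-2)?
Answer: -2/21 ≈ -0.095238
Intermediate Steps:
C = -2 (C = (-2 + 3)*(-2) = 1*(-2) = -2)
x(s) = 1/(11 + s) (x(s) = 1/(s + 11) = 1/(11 + s))
-x(J(1, C)) = -1/(11 + 1/(-2)) = -1/(11 - 1/2) = -1/21/2 = -1*2/21 = -2/21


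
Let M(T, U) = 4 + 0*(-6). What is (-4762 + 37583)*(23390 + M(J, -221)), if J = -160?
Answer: 767814474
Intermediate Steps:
M(T, U) = 4 (M(T, U) = 4 + 0 = 4)
(-4762 + 37583)*(23390 + M(J, -221)) = (-4762 + 37583)*(23390 + 4) = 32821*23394 = 767814474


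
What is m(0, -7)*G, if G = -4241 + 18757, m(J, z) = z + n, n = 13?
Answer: 87096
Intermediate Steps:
m(J, z) = 13 + z (m(J, z) = z + 13 = 13 + z)
G = 14516
m(0, -7)*G = (13 - 7)*14516 = 6*14516 = 87096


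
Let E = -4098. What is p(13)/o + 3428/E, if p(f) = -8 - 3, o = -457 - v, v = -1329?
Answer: -1517147/1786728 ≈ -0.84912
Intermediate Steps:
o = 872 (o = -457 - 1*(-1329) = -457 + 1329 = 872)
p(f) = -11
p(13)/o + 3428/E = -11/872 + 3428/(-4098) = -11*1/872 + 3428*(-1/4098) = -11/872 - 1714/2049 = -1517147/1786728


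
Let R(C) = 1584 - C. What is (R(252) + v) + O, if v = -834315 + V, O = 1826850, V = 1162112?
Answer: 2155979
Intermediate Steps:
v = 327797 (v = -834315 + 1162112 = 327797)
(R(252) + v) + O = ((1584 - 1*252) + 327797) + 1826850 = ((1584 - 252) + 327797) + 1826850 = (1332 + 327797) + 1826850 = 329129 + 1826850 = 2155979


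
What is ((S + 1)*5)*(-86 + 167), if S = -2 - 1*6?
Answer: -2835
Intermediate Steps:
S = -8 (S = -2 - 6 = -8)
((S + 1)*5)*(-86 + 167) = ((-8 + 1)*5)*(-86 + 167) = -7*5*81 = -35*81 = -2835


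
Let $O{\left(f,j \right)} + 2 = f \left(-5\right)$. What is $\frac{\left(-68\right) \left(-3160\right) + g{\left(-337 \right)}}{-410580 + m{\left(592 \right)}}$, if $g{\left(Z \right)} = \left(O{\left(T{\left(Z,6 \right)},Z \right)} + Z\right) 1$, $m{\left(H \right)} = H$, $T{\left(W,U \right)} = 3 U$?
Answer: $- \frac{214451}{409988} \approx -0.52307$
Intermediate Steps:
$O{\left(f,j \right)} = -2 - 5 f$ ($O{\left(f,j \right)} = -2 + f \left(-5\right) = -2 - 5 f$)
$g{\left(Z \right)} = -92 + Z$ ($g{\left(Z \right)} = \left(\left(-2 - 5 \cdot 3 \cdot 6\right) + Z\right) 1 = \left(\left(-2 - 90\right) + Z\right) 1 = \left(-92 + Z\right) 1 = -92 + Z$)
$\frac{\left(-68\right) \left(-3160\right) + g{\left(-337 \right)}}{-410580 + m{\left(592 \right)}} = \frac{\left(-68\right) \left(-3160\right) - 429}{-410580 + 592} = \frac{214880 - 429}{-409988} = 214451 \left(- \frac{1}{409988}\right) = - \frac{214451}{409988}$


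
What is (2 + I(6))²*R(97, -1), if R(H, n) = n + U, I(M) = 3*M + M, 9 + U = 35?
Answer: 16900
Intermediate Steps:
U = 26 (U = -9 + 35 = 26)
I(M) = 4*M
R(H, n) = 26 + n (R(H, n) = n + 26 = 26 + n)
(2 + I(6))²*R(97, -1) = (2 + 4*6)²*(26 - 1) = (2 + 24)²*25 = 26²*25 = 676*25 = 16900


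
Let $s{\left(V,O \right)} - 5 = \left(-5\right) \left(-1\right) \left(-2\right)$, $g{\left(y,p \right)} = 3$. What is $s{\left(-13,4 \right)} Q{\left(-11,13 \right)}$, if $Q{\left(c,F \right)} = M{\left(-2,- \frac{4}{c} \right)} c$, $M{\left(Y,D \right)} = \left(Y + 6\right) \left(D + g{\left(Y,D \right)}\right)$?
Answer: $740$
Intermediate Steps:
$s{\left(V,O \right)} = -5$ ($s{\left(V,O \right)} = 5 + \left(-5\right) \left(-1\right) \left(-2\right) = 5 + 5 \left(-2\right) = 5 - 10 = -5$)
$M{\left(Y,D \right)} = \left(3 + D\right) \left(6 + Y\right)$ ($M{\left(Y,D \right)} = \left(Y + 6\right) \left(D + 3\right) = \left(6 + Y\right) \left(3 + D\right) = \left(3 + D\right) \left(6 + Y\right)$)
$Q{\left(c,F \right)} = c \left(12 - \frac{16}{c}\right)$ ($Q{\left(c,F \right)} = \left(18 + 3 \left(-2\right) + 6 \left(- \frac{4}{c}\right) + - \frac{4}{c} \left(-2\right)\right) c = \left(18 - 6 - \frac{24}{c} + \frac{8}{c}\right) c = \left(12 - \frac{16}{c}\right) c = c \left(12 - \frac{16}{c}\right)$)
$s{\left(-13,4 \right)} Q{\left(-11,13 \right)} = - 5 \left(-16 + 12 \left(-11\right)\right) = - 5 \left(-16 - 132\right) = \left(-5\right) \left(-148\right) = 740$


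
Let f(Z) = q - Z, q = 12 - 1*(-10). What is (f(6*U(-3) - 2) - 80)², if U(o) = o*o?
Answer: 12100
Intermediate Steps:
U(o) = o²
q = 22 (q = 12 + 10 = 22)
f(Z) = 22 - Z
(f(6*U(-3) - 2) - 80)² = ((22 - (6*(-3)² - 2)) - 80)² = ((22 - (6*9 - 2)) - 80)² = ((22 - (54 - 2)) - 80)² = ((22 - 1*52) - 80)² = ((22 - 52) - 80)² = (-30 - 80)² = (-110)² = 12100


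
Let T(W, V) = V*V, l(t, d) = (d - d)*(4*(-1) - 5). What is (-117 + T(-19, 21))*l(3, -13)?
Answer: 0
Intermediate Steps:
l(t, d) = 0 (l(t, d) = 0*(-4 - 5) = 0*(-9) = 0)
T(W, V) = V²
(-117 + T(-19, 21))*l(3, -13) = (-117 + 21²)*0 = (-117 + 441)*0 = 324*0 = 0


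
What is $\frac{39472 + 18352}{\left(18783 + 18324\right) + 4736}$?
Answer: $\frac{57824}{41843} \approx 1.3819$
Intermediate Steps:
$\frac{39472 + 18352}{\left(18783 + 18324\right) + 4736} = \frac{57824}{37107 + 4736} = \frac{57824}{41843}$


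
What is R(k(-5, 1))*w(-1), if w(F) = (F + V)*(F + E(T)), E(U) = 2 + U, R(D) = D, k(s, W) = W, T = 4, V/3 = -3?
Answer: -50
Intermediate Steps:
V = -9 (V = 3*(-3) = -9)
w(F) = (-9 + F)*(6 + F) (w(F) = (F - 9)*(F + (2 + 4)) = (-9 + F)*(F + 6) = (-9 + F)*(6 + F))
R(k(-5, 1))*w(-1) = 1*(-54 + (-1)**2 - 3*(-1)) = 1*(-54 + 1 + 3) = 1*(-50) = -50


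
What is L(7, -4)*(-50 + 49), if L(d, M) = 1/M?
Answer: 1/4 ≈ 0.25000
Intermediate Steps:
L(7, -4)*(-50 + 49) = (-50 + 49)/(-4) = -1/4*(-1) = 1/4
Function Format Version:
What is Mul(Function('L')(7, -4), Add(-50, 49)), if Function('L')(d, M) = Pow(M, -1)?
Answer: Rational(1, 4) ≈ 0.25000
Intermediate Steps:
Mul(Function('L')(7, -4), Add(-50, 49)) = Mul(Pow(-4, -1), Add(-50, 49)) = Mul(Rational(-1, 4), -1) = Rational(1, 4)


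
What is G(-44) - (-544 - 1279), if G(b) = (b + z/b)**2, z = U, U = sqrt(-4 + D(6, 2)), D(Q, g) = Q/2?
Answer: 7277423/1936 + 2*I ≈ 3759.0 + 2.0*I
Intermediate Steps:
D(Q, g) = Q/2 (D(Q, g) = Q*(1/2) = Q/2)
U = I (U = sqrt(-4 + (1/2)*6) = sqrt(-4 + 3) = sqrt(-1) = I ≈ 1.0*I)
z = I ≈ 1.0*I
G(b) = (b + I/b)**2
G(-44) - (-544 - 1279) = (I + (-44)**2)**2/(-44)**2 - (-544 - 1279) = (I + 1936)**2/1936 - 1*(-1823) = (1936 + I)**2/1936 + 1823 = 1823 + (1936 + I)**2/1936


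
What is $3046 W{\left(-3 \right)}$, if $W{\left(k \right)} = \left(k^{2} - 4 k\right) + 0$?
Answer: $63966$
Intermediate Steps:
$W{\left(k \right)} = k^{2} - 4 k$
$3046 W{\left(-3 \right)} = 3046 \left(- 3 \left(-4 - 3\right)\right) = 3046 \left(\left(-3\right) \left(-7\right)\right) = 3046 \cdot 21 = 63966$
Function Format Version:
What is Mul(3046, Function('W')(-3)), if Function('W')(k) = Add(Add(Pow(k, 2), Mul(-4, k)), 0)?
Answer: 63966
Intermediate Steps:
Function('W')(k) = Add(Pow(k, 2), Mul(-4, k))
Mul(3046, Function('W')(-3)) = Mul(3046, Mul(-3, Add(-4, -3))) = Mul(3046, Mul(-3, -7)) = Mul(3046, 21) = 63966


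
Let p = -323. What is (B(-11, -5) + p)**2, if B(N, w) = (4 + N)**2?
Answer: 75076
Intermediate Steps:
(B(-11, -5) + p)**2 = ((4 - 11)**2 - 323)**2 = ((-7)**2 - 323)**2 = (49 - 323)**2 = (-274)**2 = 75076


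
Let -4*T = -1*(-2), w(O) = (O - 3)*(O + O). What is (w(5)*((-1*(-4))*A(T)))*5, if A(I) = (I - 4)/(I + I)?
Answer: 1800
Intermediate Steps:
w(O) = 2*O*(-3 + O) (w(O) = (-3 + O)*(2*O) = 2*O*(-3 + O))
T = -1/2 (T = -(-1)*(-2)/4 = -1/4*2 = -1/2 ≈ -0.50000)
A(I) = (-4 + I)/(2*I) (A(I) = (-4 + I)/((2*I)) = (-4 + I)*(1/(2*I)) = (-4 + I)/(2*I))
(w(5)*((-1*(-4))*A(T)))*5 = ((2*5*(-3 + 5))*((-1*(-4))*((-4 - 1/2)/(2*(-1/2)))))*5 = ((2*5*2)*(4*((1/2)*(-2)*(-9/2))))*5 = (20*(4*(9/2)))*5 = (20*18)*5 = 360*5 = 1800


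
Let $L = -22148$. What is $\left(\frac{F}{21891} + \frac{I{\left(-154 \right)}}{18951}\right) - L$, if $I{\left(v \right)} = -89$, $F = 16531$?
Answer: $\frac{1020949952350}{46095149} \approx 22149.0$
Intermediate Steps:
$\left(\frac{F}{21891} + \frac{I{\left(-154 \right)}}{18951}\right) - L = \left(\frac{16531}{21891} - \frac{89}{18951}\right) - -22148 = \left(16531 \cdot \frac{1}{21891} - \frac{89}{18951}\right) + 22148 = \left(\frac{16531}{21891} - \frac{89}{18951}\right) + 22148 = \frac{34592298}{46095149} + 22148 = \frac{1020949952350}{46095149}$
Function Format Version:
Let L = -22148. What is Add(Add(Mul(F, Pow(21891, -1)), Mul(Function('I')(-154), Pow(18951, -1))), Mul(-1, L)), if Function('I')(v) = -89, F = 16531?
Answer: Rational(1020949952350, 46095149) ≈ 22149.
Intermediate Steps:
Add(Add(Mul(F, Pow(21891, -1)), Mul(Function('I')(-154), Pow(18951, -1))), Mul(-1, L)) = Add(Add(Mul(16531, Pow(21891, -1)), Mul(-89, Pow(18951, -1))), Mul(-1, -22148)) = Add(Add(Mul(16531, Rational(1, 21891)), Mul(-89, Rational(1, 18951))), 22148) = Add(Add(Rational(16531, 21891), Rational(-89, 18951)), 22148) = Add(Rational(34592298, 46095149), 22148) = Rational(1020949952350, 46095149)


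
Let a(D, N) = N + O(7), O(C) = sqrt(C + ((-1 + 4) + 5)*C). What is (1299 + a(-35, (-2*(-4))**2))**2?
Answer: 1857832 + 8178*sqrt(7) ≈ 1.8795e+6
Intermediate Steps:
O(C) = 3*sqrt(C) (O(C) = sqrt(C + (3 + 5)*C) = sqrt(C + 8*C) = sqrt(9*C) = 3*sqrt(C))
a(D, N) = N + 3*sqrt(7)
(1299 + a(-35, (-2*(-4))**2))**2 = (1299 + ((-2*(-4))**2 + 3*sqrt(7)))**2 = (1299 + (8**2 + 3*sqrt(7)))**2 = (1299 + (64 + 3*sqrt(7)))**2 = (1363 + 3*sqrt(7))**2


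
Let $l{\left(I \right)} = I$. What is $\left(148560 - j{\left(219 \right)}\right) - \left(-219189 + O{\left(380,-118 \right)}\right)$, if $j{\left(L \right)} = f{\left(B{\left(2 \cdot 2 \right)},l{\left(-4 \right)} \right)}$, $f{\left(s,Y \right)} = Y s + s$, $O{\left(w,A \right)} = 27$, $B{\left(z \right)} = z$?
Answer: $367734$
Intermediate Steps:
$f{\left(s,Y \right)} = s + Y s$
$j{\left(L \right)} = -12$ ($j{\left(L \right)} = 2 \cdot 2 \left(1 - 4\right) = 4 \left(-3\right) = -12$)
$\left(148560 - j{\left(219 \right)}\right) - \left(-219189 + O{\left(380,-118 \right)}\right) = \left(148560 - -12\right) - \left(-219189 + 27\right) = \left(148560 + 12\right) - -219162 = 148572 + 219162 = 367734$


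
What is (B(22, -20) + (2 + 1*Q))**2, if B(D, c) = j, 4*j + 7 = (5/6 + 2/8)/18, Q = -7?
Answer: 33860761/746496 ≈ 45.360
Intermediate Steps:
j = -1499/864 (j = -7/4 + ((5/6 + 2/8)/18)/4 = -7/4 + ((5*(1/6) + 2*(1/8))*(1/18))/4 = -7/4 + ((5/6 + 1/4)*(1/18))/4 = -7/4 + ((13/12)*(1/18))/4 = -7/4 + (1/4)*(13/216) = -7/4 + 13/864 = -1499/864 ≈ -1.7350)
B(D, c) = -1499/864
(B(22, -20) + (2 + 1*Q))**2 = (-1499/864 + (2 + 1*(-7)))**2 = (-1499/864 + (2 - 7))**2 = (-1499/864 - 5)**2 = (-5819/864)**2 = 33860761/746496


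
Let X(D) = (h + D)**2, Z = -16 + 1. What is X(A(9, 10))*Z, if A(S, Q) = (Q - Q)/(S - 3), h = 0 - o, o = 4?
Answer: -240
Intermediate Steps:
h = -4 (h = 0 - 1*4 = 0 - 4 = -4)
A(S, Q) = 0 (A(S, Q) = 0/(-3 + S) = 0)
Z = -15
X(D) = (-4 + D)**2
X(A(9, 10))*Z = (-4 + 0)**2*(-15) = (-4)**2*(-15) = 16*(-15) = -240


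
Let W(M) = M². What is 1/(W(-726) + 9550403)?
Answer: 1/10077479 ≈ 9.9231e-8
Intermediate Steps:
1/(W(-726) + 9550403) = 1/((-726)² + 9550403) = 1/(527076 + 9550403) = 1/10077479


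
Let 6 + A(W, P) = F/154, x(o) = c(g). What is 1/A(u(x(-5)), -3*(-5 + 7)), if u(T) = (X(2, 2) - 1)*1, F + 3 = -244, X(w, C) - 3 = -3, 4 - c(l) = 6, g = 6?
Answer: -154/1171 ≈ -0.13151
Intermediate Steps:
c(l) = -2 (c(l) = 4 - 1*6 = 4 - 6 = -2)
x(o) = -2
X(w, C) = 0 (X(w, C) = 3 - 3 = 0)
F = -247 (F = -3 - 244 = -247)
u(T) = -1 (u(T) = (0 - 1)*1 = -1*1 = -1)
A(W, P) = -1171/154 (A(W, P) = -6 - 247/154 = -1171/154)
1/A(u(x(-5)), -3*(-5 + 7)) = 1/(-1171/154) = -154/1171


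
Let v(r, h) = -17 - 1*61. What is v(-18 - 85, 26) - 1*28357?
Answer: -28435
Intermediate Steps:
v(r, h) = -78 (v(r, h) = -17 - 61 = -78)
v(-18 - 85, 26) - 1*28357 = -78 - 1*28357 = -78 - 28357 = -28435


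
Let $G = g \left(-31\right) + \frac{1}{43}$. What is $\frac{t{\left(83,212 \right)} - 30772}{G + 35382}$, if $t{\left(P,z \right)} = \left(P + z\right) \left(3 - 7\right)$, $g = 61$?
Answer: $- \frac{686968}{720057} \approx -0.95405$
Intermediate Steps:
$G = - \frac{81312}{43}$ ($G = 61 \left(-31\right) + \frac{1}{43} = -1891 + \frac{1}{43} = - \frac{81312}{43} \approx -1891.0$)
$t{\left(P,z \right)} = - 4 P - 4 z$ ($t{\left(P,z \right)} = \left(P + z\right) \left(-4\right) = - 4 P - 4 z$)
$\frac{t{\left(83,212 \right)} - 30772}{G + 35382} = \frac{\left(\left(-4\right) 83 - 848\right) - 30772}{- \frac{81312}{43} + 35382} = \frac{\left(-332 - 848\right) - 30772}{\frac{1440114}{43}} = \left(-1180 - 30772\right) \frac{43}{1440114} = \left(-31952\right) \frac{43}{1440114} = - \frac{686968}{720057}$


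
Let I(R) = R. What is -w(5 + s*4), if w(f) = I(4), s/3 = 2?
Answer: -4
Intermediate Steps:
s = 6 (s = 3*2 = 6)
w(f) = 4
-w(5 + s*4) = -1*4 = -4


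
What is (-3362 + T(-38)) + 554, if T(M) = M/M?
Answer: -2807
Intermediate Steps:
T(M) = 1
(-3362 + T(-38)) + 554 = (-3362 + 1) + 554 = -3361 + 554 = -2807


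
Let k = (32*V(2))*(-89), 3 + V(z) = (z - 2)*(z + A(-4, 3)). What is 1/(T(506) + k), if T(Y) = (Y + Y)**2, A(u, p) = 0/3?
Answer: 1/1032688 ≈ 9.6835e-7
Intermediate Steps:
A(u, p) = 0 (A(u, p) = 0*(1/3) = 0)
V(z) = -3 + z*(-2 + z) (V(z) = -3 + (z - 2)*(z + 0) = -3 + (-2 + z)*z = -3 + z*(-2 + z))
T(Y) = 4*Y**2 (T(Y) = (2*Y)**2 = 4*Y**2)
k = 8544 (k = (32*(-3 + 2**2 - 2*2))*(-89) = (32*(-3 + 4 - 4))*(-89) = (32*(-3))*(-89) = -96*(-89) = 8544)
1/(T(506) + k) = 1/(4*506**2 + 8544) = 1/(4*256036 + 8544) = 1/(1024144 + 8544) = 1/1032688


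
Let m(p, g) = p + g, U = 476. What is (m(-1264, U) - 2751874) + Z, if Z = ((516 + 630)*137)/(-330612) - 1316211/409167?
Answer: -20687126855053973/7515306678 ≈ -2.7527e+6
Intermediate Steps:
m(p, g) = g + p
Z = -27744177137/7515306678 (Z = (1146*137)*(-1/330612) - 1316211*1/409167 = 157002*(-1/330612) - 438737/136389 = -26167/55102 - 438737/136389 = -27744177137/7515306678 ≈ -3.6917)
(m(-1264, U) - 2751874) + Z = ((476 - 1264) - 2751874) - 27744177137/7515306678 = (-788 - 2751874) - 27744177137/7515306678 = -2752662 - 27744177137/7515306678 = -20687126855053973/7515306678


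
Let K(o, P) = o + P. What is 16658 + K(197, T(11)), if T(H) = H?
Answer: 16866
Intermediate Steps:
K(o, P) = P + o
16658 + K(197, T(11)) = 16658 + (11 + 197) = 16658 + 208 = 16866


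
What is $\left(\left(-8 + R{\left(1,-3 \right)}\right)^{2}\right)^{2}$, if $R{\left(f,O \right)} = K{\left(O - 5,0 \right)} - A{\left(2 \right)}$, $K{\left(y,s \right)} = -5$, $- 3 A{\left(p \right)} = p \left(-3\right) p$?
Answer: $83521$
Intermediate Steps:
$A{\left(p \right)} = p^{2}$ ($A{\left(p \right)} = - \frac{p \left(-3\right) p}{3} = - \frac{- 3 p p}{3} = - \frac{\left(-3\right) p^{2}}{3} = p^{2}$)
$R{\left(f,O \right)} = -9$ ($R{\left(f,O \right)} = -5 - 2^{2} = -5 - 4 = -9$)
$\left(\left(-8 + R{\left(1,-3 \right)}\right)^{2}\right)^{2} = \left(\left(-8 - 9\right)^{2}\right)^{2} = \left(\left(-17\right)^{2}\right)^{2} = 289^{2} = 83521$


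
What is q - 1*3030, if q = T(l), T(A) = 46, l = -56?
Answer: -2984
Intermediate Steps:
q = 46
q - 1*3030 = 46 - 1*3030 = 46 - 3030 = -2984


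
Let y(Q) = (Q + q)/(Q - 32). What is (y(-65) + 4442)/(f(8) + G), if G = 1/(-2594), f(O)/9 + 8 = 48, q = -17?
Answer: 1117899864/90582383 ≈ 12.341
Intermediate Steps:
f(O) = 360 (f(O) = -72 + 9*48 = -72 + 432 = 360)
G = -1/2594 ≈ -0.00038551
y(Q) = (-17 + Q)/(-32 + Q) (y(Q) = (Q - 17)/(Q - 32) = (-17 + Q)/(-32 + Q))
(y(-65) + 4442)/(f(8) + G) = ((-17 - 65)/(-32 - 65) + 4442)/(360 - 1/2594) = (-82/(-97) + 4442)/(933839/2594) = (-1/97*(-82) + 4442)*(2594/933839) = (82/97 + 4442)*(2594/933839) = (430956/97)*(2594/933839) = 1117899864/90582383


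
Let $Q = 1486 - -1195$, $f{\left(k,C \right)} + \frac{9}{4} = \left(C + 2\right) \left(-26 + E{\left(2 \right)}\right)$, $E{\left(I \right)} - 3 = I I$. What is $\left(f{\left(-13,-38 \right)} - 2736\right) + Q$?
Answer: $\frac{2507}{4} \approx 626.75$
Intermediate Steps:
$E{\left(I \right)} = 3 + I^{2}$ ($E{\left(I \right)} = 3 + I I = 3 + I^{2}$)
$f{\left(k,C \right)} = - \frac{161}{4} - 19 C$ ($f{\left(k,C \right)} = - \frac{9}{4} + \left(C + 2\right) \left(-26 + \left(3 + 2^{2}\right)\right) = - \frac{9}{4} + \left(2 + C\right) \left(-26 + \left(3 + 4\right)\right) = - \frac{9}{4} + \left(2 + C\right) \left(-26 + 7\right) = - \frac{9}{4} + \left(2 + C\right) \left(-19\right) = - \frac{9}{4} - \left(38 + 19 C\right) = - \frac{161}{4} - 19 C$)
$Q = 2681$ ($Q = 1486 + 1195 = 2681$)
$\left(f{\left(-13,-38 \right)} - 2736\right) + Q = \left(\left(- \frac{161}{4} - -722\right) - 2736\right) + 2681 = \left(\left(- \frac{161}{4} + 722\right) - 2736\right) + 2681 = \left(\frac{2727}{4} - 2736\right) + 2681 = - \frac{8217}{4} + 2681 = \frac{2507}{4}$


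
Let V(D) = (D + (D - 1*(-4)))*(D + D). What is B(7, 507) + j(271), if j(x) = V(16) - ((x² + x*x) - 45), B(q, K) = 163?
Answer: -145522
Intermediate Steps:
V(D) = 2*D*(4 + 2*D) (V(D) = (D + (D + 4))*(2*D) = (D + (4 + D))*(2*D) = (4 + 2*D)*(2*D) = 2*D*(4 + 2*D))
j(x) = 1197 - 2*x² (j(x) = 4*16*(2 + 16) - ((x² + x*x) - 45) = 4*16*18 - ((x² + x²) - 45) = 1152 - (2*x² - 45) = 1152 - (-45 + 2*x²) = 1152 + (45 - 2*x²) = 1197 - 2*x²)
B(7, 507) + j(271) = 163 + (1197 - 2*271²) = 163 + (1197 - 2*73441) = 163 + (1197 - 146882) = 163 - 145685 = -145522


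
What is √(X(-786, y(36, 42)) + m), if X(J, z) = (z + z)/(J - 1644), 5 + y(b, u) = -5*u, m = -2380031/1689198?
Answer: I*√284749243690254/15202782 ≈ 1.11*I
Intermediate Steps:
m = -2380031/1689198 (m = -2380031*1/1689198 = -2380031/1689198 ≈ -1.4090)
y(b, u) = -5 - 5*u
X(J, z) = 2*z/(-1644 + J) (X(J, z) = (2*z)/(-1644 + J) = 2*z/(-1644 + J))
√(X(-786, y(36, 42)) + m) = √(2*(-5 - 5*42)/(-1644 - 786) - 2380031/1689198) = √(2*(-5 - 210)/(-2430) - 2380031/1689198) = √(2*(-215)*(-1/2430) - 2380031/1689198) = √(43/243 - 2380031/1689198) = √(-168570673/136825038) = I*√284749243690254/15202782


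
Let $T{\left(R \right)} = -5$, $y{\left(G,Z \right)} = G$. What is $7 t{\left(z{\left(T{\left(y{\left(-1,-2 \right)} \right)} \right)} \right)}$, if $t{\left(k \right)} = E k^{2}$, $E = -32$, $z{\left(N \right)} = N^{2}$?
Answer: $-140000$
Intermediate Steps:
$t{\left(k \right)} = - 32 k^{2}$
$7 t{\left(z{\left(T{\left(y{\left(-1,-2 \right)} \right)} \right)} \right)} = 7 \left(- 32 \left(\left(-5\right)^{2}\right)^{2}\right) = 7 \left(- 32 \cdot 25^{2}\right) = 7 \left(\left(-32\right) 625\right) = 7 \left(-20000\right) = -140000$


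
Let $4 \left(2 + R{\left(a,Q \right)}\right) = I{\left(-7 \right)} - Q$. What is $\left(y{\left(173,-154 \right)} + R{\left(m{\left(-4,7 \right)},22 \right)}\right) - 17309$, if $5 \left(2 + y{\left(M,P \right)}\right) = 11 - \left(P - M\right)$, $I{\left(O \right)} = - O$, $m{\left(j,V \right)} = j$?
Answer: $- \frac{344983}{20} \approx -17249.0$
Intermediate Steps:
$R{\left(a,Q \right)} = - \frac{1}{4} - \frac{Q}{4}$ ($R{\left(a,Q \right)} = -2 + \frac{\left(-1\right) \left(-7\right) - Q}{4} = -2 + \frac{7 - Q}{4} = -2 - \left(- \frac{7}{4} + \frac{Q}{4}\right) = - \frac{1}{4} - \frac{Q}{4}$)
$y{\left(M,P \right)} = \frac{1}{5} - \frac{P}{5} + \frac{M}{5}$ ($y{\left(M,P \right)} = -2 + \frac{11 - \left(P - M\right)}{5} = -2 + \frac{11 + \left(M - P\right)}{5} = -2 + \frac{11 + M - P}{5} = -2 + \left(\frac{11}{5} - \frac{P}{5} + \frac{M}{5}\right) = \frac{1}{5} - \frac{P}{5} + \frac{M}{5}$)
$\left(y{\left(173,-154 \right)} + R{\left(m{\left(-4,7 \right)},22 \right)}\right) - 17309 = \left(\left(\frac{1}{5} - - \frac{154}{5} + \frac{1}{5} \cdot 173\right) - \frac{23}{4}\right) - 17309 = \left(\left(\frac{1}{5} + \frac{154}{5} + \frac{173}{5}\right) - \frac{23}{4}\right) - 17309 = \left(\frac{328}{5} - \frac{23}{4}\right) - 17309 = \frac{1197}{20} - 17309 = - \frac{344983}{20}$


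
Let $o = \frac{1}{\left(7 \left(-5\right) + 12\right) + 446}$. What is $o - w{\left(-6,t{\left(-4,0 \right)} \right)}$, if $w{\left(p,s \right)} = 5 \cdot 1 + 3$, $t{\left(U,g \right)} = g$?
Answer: $- \frac{3383}{423} \approx -7.9976$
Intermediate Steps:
$w{\left(p,s \right)} = 8$ ($w{\left(p,s \right)} = 5 + 3 = 8$)
$o = \frac{1}{423}$ ($o = \frac{1}{\left(-35 + 12\right) + 446} = \frac{1}{-23 + 446} = \frac{1}{423} \approx 0.0023641$)
$o - w{\left(-6,t{\left(-4,0 \right)} \right)} = \frac{1}{423} - 8 = - \frac{3383}{423}$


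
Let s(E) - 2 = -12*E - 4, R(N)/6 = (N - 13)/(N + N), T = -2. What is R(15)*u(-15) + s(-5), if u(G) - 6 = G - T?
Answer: 276/5 ≈ 55.200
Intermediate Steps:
u(G) = 8 + G (u(G) = 6 + (G - 1*(-2)) = 6 + (G + 2) = 6 + (2 + G) = 8 + G)
R(N) = 3*(-13 + N)/N (R(N) = 6*((N - 13)/(N + N)) = 6*((-13 + N)/((2*N))) = 6*((-13 + N)*(1/(2*N))) = 6*((-13 + N)/(2*N)) = 3*(-13 + N)/N)
s(E) = -2 - 12*E (s(E) = 2 + (-12*E - 4) = 2 + (-4 - 12*E) = -2 - 12*E)
R(15)*u(-15) + s(-5) = (3 - 39/15)*(8 - 15) + (-2 - 12*(-5)) = (3 - 39*1/15)*(-7) + (-2 + 60) = (3 - 13/5)*(-7) + 58 = (⅖)*(-7) + 58 = -14/5 + 58 = 276/5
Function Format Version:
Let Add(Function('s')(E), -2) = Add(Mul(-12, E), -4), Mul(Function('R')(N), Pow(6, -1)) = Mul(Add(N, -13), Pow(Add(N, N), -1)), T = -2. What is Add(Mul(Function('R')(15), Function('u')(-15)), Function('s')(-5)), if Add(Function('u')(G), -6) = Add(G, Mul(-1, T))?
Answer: Rational(276, 5) ≈ 55.200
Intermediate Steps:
Function('u')(G) = Add(8, G) (Function('u')(G) = Add(6, Add(G, Mul(-1, -2))) = Add(6, Add(G, 2)) = Add(6, Add(2, G)) = Add(8, G))
Function('R')(N) = Mul(3, Pow(N, -1), Add(-13, N)) (Function('R')(N) = Mul(6, Mul(Add(N, -13), Pow(Add(N, N), -1))) = Mul(6, Mul(Add(-13, N), Pow(Mul(2, N), -1))) = Mul(6, Mul(Add(-13, N), Mul(Rational(1, 2), Pow(N, -1)))) = Mul(6, Mul(Rational(1, 2), Pow(N, -1), Add(-13, N))) = Mul(3, Pow(N, -1), Add(-13, N)))
Function('s')(E) = Add(-2, Mul(-12, E)) (Function('s')(E) = Add(2, Add(Mul(-12, E), -4)) = Add(2, Add(-4, Mul(-12, E))) = Add(-2, Mul(-12, E)))
Add(Mul(Function('R')(15), Function('u')(-15)), Function('s')(-5)) = Add(Mul(Add(3, Mul(-39, Pow(15, -1))), Add(8, -15)), Add(-2, Mul(-12, -5))) = Add(Mul(Add(3, Mul(-39, Rational(1, 15))), -7), Add(-2, 60)) = Add(Mul(Add(3, Rational(-13, 5)), -7), 58) = Add(Mul(Rational(2, 5), -7), 58) = Add(Rational(-14, 5), 58) = Rational(276, 5)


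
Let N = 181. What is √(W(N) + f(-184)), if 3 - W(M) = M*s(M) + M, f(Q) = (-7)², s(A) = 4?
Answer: I*√853 ≈ 29.206*I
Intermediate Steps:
f(Q) = 49
W(M) = 3 - 5*M (W(M) = 3 - (M*4 + M) = 3 - (4*M + M) = 3 - 5*M)
√(W(N) + f(-184)) = √((3 - 5*181) + 49) = √((3 - 905) + 49) = √(-902 + 49) = √(-853) = I*√853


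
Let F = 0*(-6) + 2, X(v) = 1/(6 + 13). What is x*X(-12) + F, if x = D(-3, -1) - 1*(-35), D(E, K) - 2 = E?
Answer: 72/19 ≈ 3.7895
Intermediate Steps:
X(v) = 1/19
D(E, K) = 2 + E
F = 2 (F = 0 + 2 = 2)
x = 34 (x = (2 - 3) - 1*(-35) = -1 + 35 = 34)
x*X(-12) + F = 34*(1/19) + 2 = 34/19 + 2 = 72/19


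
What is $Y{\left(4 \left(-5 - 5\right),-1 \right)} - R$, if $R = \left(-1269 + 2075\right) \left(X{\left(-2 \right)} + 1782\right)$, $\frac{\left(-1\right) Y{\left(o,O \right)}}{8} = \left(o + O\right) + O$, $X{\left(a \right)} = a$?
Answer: $-1434344$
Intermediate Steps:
$Y{\left(o,O \right)} = - 16 O - 8 o$ ($Y{\left(o,O \right)} = - 8 \left(\left(o + O\right) + O\right) = - 8 \left(\left(O + o\right) + O\right) = - 8 \left(o + 2 O\right) = - 16 O - 8 o$)
$R = 1434680$ ($R = \left(-1269 + 2075\right) \left(-2 + 1782\right) = 806 \cdot 1780 = 1434680$)
$Y{\left(4 \left(-5 - 5\right),-1 \right)} - R = \left(\left(-16\right) \left(-1\right) - 8 \cdot 4 \left(-5 - 5\right)\right) - 1434680 = \left(16 - 8 \cdot 4 \left(-10\right)\right) - 1434680 = \left(16 - -320\right) - 1434680 = \left(16 + 320\right) - 1434680 = 336 - 1434680 = -1434344$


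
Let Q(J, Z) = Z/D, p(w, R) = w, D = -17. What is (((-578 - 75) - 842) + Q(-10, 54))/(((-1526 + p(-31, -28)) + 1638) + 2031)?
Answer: -25469/35904 ≈ -0.70936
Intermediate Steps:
Q(J, Z) = -Z/17 (Q(J, Z) = Z/(-17) = Z*(-1/17) = -Z/17)
(((-578 - 75) - 842) + Q(-10, 54))/(((-1526 + p(-31, -28)) + 1638) + 2031) = (((-578 - 75) - 842) - 1/17*54)/(((-1526 - 31) + 1638) + 2031) = ((-653 - 842) - 54/17)/((-1557 + 1638) + 2031) = (-1495 - 54/17)/(81 + 2031) = -25469/17/2112 = -25469/17*1/2112 = -25469/35904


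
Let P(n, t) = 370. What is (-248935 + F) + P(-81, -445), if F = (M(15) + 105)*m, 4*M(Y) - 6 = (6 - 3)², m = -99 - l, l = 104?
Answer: -1082565/4 ≈ -2.7064e+5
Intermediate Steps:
m = -203 (m = -99 - 1*104 = -99 - 104 = -203)
M(Y) = 15/4 (M(Y) = 3/2 + (6 - 3)²/4 = 3/2 + (¼)*3² = 3/2 + (¼)*9 = 3/2 + 9/4 = 15/4)
F = -88305/4 (F = (15/4 + 105)*(-203) = (435/4)*(-203) = -88305/4 ≈ -22076.)
(-248935 + F) + P(-81, -445) = (-248935 - 88305/4) + 370 = -1084045/4 + 370 = -1082565/4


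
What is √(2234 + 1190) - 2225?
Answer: -2225 + 4*√214 ≈ -2166.5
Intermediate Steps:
√(2234 + 1190) - 2225 = √3424 - 2225 = 4*√214 - 2225 = -2225 + 4*√214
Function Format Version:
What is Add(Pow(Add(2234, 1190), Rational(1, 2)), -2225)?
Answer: Add(-2225, Mul(4, Pow(214, Rational(1, 2)))) ≈ -2166.5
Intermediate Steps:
Add(Pow(Add(2234, 1190), Rational(1, 2)), -2225) = Add(Pow(3424, Rational(1, 2)), -2225) = Add(Mul(4, Pow(214, Rational(1, 2))), -2225) = Add(-2225, Mul(4, Pow(214, Rational(1, 2))))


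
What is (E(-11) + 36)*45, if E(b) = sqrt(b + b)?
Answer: 1620 + 45*I*sqrt(22) ≈ 1620.0 + 211.07*I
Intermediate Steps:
E(b) = sqrt(2)*sqrt(b) (E(b) = sqrt(2*b) = sqrt(2)*sqrt(b))
(E(-11) + 36)*45 = (sqrt(2)*sqrt(-11) + 36)*45 = (sqrt(2)*(I*sqrt(11)) + 36)*45 = (I*sqrt(22) + 36)*45 = (36 + I*sqrt(22))*45 = 1620 + 45*I*sqrt(22)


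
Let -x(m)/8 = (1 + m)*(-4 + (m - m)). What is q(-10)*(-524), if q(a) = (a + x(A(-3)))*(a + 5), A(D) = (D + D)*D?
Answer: 1566760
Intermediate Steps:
A(D) = 2*D² (A(D) = (2*D)*D = 2*D²)
x(m) = 32 + 32*m (x(m) = -8*(1 + m)*(-4 + (m - m)) = -8*(1 + m)*(-4 + 0) = -8*(1 + m)*(-4) = -8*(-4 - 4*m) = 32 + 32*m)
q(a) = (5 + a)*(608 + a) (q(a) = (a + (32 + 32*(2*(-3)²)))*(a + 5) = (a + (32 + 32*(2*9)))*(5 + a) = (a + (32 + 32*18))*(5 + a) = (a + (32 + 576))*(5 + a) = (a + 608)*(5 + a) = (608 + a)*(5 + a) = (5 + a)*(608 + a))
q(-10)*(-524) = (3040 + (-10)² + 613*(-10))*(-524) = (3040 + 100 - 6130)*(-524) = -2990*(-524) = 1566760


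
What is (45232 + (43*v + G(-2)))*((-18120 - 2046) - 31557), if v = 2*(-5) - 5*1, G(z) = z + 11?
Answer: -2306638908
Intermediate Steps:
G(z) = 11 + z
v = -15 (v = -10 - 5 = -15)
(45232 + (43*v + G(-2)))*((-18120 - 2046) - 31557) = (45232 + (43*(-15) + (11 - 2)))*((-18120 - 2046) - 31557) = (45232 + (-645 + 9))*(-20166 - 31557) = (45232 - 636)*(-51723) = 44596*(-51723) = -2306638908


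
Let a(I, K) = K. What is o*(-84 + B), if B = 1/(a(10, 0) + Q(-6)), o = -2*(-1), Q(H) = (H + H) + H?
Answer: -1513/9 ≈ -168.11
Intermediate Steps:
Q(H) = 3*H (Q(H) = 2*H + H = 3*H)
o = 2
B = -1/18 (B = 1/(0 + 3*(-6)) = 1/(0 - 18) = 1/(-18) = -1/18 ≈ -0.055556)
o*(-84 + B) = 2*(-84 - 1/18) = 2*(-1513/18) = -1513/9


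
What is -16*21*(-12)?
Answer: 4032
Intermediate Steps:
-16*21*(-12) = -336*(-12) = 4032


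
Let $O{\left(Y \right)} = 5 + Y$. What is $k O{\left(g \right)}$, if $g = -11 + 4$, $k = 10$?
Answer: $-20$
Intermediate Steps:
$g = -7$
$k O{\left(g \right)} = 10 \left(5 - 7\right) = 10 \left(-2\right) = -20$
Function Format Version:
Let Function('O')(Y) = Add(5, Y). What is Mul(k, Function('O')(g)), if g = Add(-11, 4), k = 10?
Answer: -20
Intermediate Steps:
g = -7
Mul(k, Function('O')(g)) = Mul(10, Add(5, -7)) = Mul(10, -2) = -20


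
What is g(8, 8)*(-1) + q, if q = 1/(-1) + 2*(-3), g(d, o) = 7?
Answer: -14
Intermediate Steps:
q = -7 (q = -1 - 6 = -7)
g(8, 8)*(-1) + q = 7*(-1) - 7 = -7 - 7 = -14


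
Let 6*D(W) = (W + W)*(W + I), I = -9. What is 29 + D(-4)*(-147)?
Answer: -2519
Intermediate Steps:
D(W) = W*(-9 + W)/3 (D(W) = ((W + W)*(W - 9))/6 = ((2*W)*(-9 + W))/6 = (2*W*(-9 + W))/6 = W*(-9 + W)/3)
29 + D(-4)*(-147) = 29 + ((⅓)*(-4)*(-9 - 4))*(-147) = 29 + ((⅓)*(-4)*(-13))*(-147) = 29 + (52/3)*(-147) = 29 - 2548 = -2519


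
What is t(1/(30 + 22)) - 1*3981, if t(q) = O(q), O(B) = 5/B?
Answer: -3721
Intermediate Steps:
t(q) = 5/q
t(1/(30 + 22)) - 1*3981 = 5/(1/(30 + 22)) - 1*3981 = 5/(1/52) - 3981 = 5*52 - 3981 = 260 - 3981 = -3721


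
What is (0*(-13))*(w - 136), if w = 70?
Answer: 0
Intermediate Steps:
(0*(-13))*(w - 136) = (0*(-13))*(70 - 136) = 0*(-66) = 0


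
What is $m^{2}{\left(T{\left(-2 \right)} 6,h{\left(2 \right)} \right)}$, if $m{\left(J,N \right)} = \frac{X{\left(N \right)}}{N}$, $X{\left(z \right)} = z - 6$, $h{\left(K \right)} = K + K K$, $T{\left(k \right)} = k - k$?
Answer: $0$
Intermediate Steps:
$T{\left(k \right)} = 0$
$h{\left(K \right)} = K + K^{2}$
$X{\left(z \right)} = -6 + z$ ($X{\left(z \right)} = z - 6 = -6 + z$)
$m{\left(J,N \right)} = \frac{-6 + N}{N}$
$m^{2}{\left(T{\left(-2 \right)} 6,h{\left(2 \right)} \right)} = \left(\frac{-6 + 2 \left(1 + 2\right)}{2 \left(1 + 2\right)}\right)^{2} = \left(\frac{-6 + 2 \cdot 3}{2 \cdot 3}\right)^{2} = \left(\frac{-6 + 6}{6}\right)^{2} = \left(\frac{1}{6} \cdot 0\right)^{2} = 0^{2} = 0$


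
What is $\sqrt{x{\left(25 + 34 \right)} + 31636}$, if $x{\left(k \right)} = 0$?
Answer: $2 \sqrt{7909} \approx 177.87$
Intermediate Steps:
$\sqrt{x{\left(25 + 34 \right)} + 31636} = \sqrt{0 + 31636} = \sqrt{31636} = 2 \sqrt{7909}$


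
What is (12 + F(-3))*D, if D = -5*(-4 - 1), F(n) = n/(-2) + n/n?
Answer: 725/2 ≈ 362.50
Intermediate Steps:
F(n) = 1 - n/2 (F(n) = n*(-½) + 1 = -n/2 + 1 = 1 - n/2)
D = 25 (D = -5*(-5) = 25)
(12 + F(-3))*D = (12 + (1 - ½*(-3)))*25 = (12 + (1 + 3/2))*25 = (12 + 5/2)*25 = (29/2)*25 = 725/2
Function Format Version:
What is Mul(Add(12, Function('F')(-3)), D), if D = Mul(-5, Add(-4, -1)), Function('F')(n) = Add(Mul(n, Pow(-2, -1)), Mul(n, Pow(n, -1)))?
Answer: Rational(725, 2) ≈ 362.50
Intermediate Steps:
Function('F')(n) = Add(1, Mul(Rational(-1, 2), n)) (Function('F')(n) = Add(Mul(n, Rational(-1, 2)), 1) = Add(Mul(Rational(-1, 2), n), 1) = Add(1, Mul(Rational(-1, 2), n)))
D = 25 (D = Mul(-5, -5) = 25)
Mul(Add(12, Function('F')(-3)), D) = Mul(Add(12, Add(1, Mul(Rational(-1, 2), -3))), 25) = Mul(Add(12, Add(1, Rational(3, 2))), 25) = Mul(Add(12, Rational(5, 2)), 25) = Mul(Rational(29, 2), 25) = Rational(725, 2)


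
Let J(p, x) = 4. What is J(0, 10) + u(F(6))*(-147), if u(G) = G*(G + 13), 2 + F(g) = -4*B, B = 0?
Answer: 3238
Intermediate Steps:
F(g) = -2 (F(g) = -2 - 4*0 = -2 + 0 = -2)
u(G) = G*(13 + G)
J(0, 10) + u(F(6))*(-147) = 4 - 2*(13 - 2)*(-147) = 4 - 2*11*(-147) = 4 - 22*(-147) = 4 + 3234 = 3238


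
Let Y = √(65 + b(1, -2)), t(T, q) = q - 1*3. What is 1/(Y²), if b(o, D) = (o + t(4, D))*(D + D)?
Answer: 1/81 ≈ 0.012346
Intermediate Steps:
t(T, q) = -3 + q (t(T, q) = q - 3 = -3 + q)
b(o, D) = 2*D*(-3 + D + o) (b(o, D) = (o + (-3 + D))*(D + D) = (-3 + D + o)*(2*D) = 2*D*(-3 + D + o))
Y = 9 (Y = √(65 + 2*(-2)*(-3 - 2 + 1)) = √(65 + 2*(-2)*(-4)) = √(65 + 16) = √81 = 9)
1/(Y²) = 1/(9²) = 1/81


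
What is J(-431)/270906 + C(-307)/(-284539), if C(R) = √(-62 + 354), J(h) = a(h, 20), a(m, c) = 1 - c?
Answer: -19/270906 - 2*√73/284539 ≈ -0.00013019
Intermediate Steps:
J(h) = -19 (J(h) = 1 - 1*20 = 1 - 20 = -19)
C(R) = 2*√73 (C(R) = √292 = 2*√73)
J(-431)/270906 + C(-307)/(-284539) = -19/270906 + (2*√73)/(-284539) = -19*1/270906 + (2*√73)*(-1/284539) = -19/270906 - 2*√73/284539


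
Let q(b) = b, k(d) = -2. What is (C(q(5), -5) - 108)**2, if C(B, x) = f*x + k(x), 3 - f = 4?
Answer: 11025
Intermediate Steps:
f = -1 (f = 3 - 1*4 = 3 - 4 = -1)
C(B, x) = -2 - x (C(B, x) = -x - 2 = -2 - x)
(C(q(5), -5) - 108)**2 = ((-2 - 1*(-5)) - 108)**2 = ((-2 + 5) - 108)**2 = (3 - 108)**2 = (-105)**2 = 11025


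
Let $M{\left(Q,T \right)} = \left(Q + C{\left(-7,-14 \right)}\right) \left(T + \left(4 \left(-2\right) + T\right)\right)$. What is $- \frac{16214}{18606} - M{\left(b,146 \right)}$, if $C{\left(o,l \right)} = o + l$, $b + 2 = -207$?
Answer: $\frac{607663853}{9303} \approx 65319.0$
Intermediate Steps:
$b = -209$ ($b = -2 - 207 = -209$)
$C{\left(o,l \right)} = l + o$
$M{\left(Q,T \right)} = \left(-21 + Q\right) \left(-8 + 2 T\right)$ ($M{\left(Q,T \right)} = \left(Q - 21\right) \left(T + \left(4 \left(-2\right) + T\right)\right) = \left(Q - 21\right) \left(T + \left(-8 + T\right)\right) = \left(-21 + Q\right) \left(-8 + 2 T\right)$)
$- \frac{16214}{18606} - M{\left(b,146 \right)} = - \frac{16214}{18606} - \left(168 - 6132 - -1672 + 2 \left(-209\right) 146\right) = \left(-16214\right) \frac{1}{18606} - \left(168 - 6132 + 1672 - 61028\right) = - \frac{8107}{9303} - -65320 = - \frac{8107}{9303} + 65320 = \frac{607663853}{9303}$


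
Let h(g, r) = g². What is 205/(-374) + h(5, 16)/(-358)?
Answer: -20685/33473 ≈ -0.61796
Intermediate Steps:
205/(-374) + h(5, 16)/(-358) = 205/(-374) + 5²/(-358) = 205*(-1/374) + 25*(-1/358) = -205/374 - 25/358 = -20685/33473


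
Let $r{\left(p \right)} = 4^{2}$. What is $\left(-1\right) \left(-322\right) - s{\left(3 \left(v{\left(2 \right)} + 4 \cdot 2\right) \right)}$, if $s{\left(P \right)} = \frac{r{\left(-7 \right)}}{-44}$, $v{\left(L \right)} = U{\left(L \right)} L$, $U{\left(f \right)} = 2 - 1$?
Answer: $\frac{3546}{11} \approx 322.36$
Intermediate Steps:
$U{\left(f \right)} = 1$
$r{\left(p \right)} = 16$
$v{\left(L \right)} = L$ ($v{\left(L \right)} = 1 L = L$)
$s{\left(P \right)} = - \frac{4}{11}$ ($s{\left(P \right)} = \frac{16}{-44} = 16 \left(- \frac{1}{44}\right) = - \frac{4}{11}$)
$\left(-1\right) \left(-322\right) - s{\left(3 \left(v{\left(2 \right)} + 4 \cdot 2\right) \right)} = \left(-1\right) \left(-322\right) - - \frac{4}{11} = 322 + \frac{4}{11} = \frac{3546}{11}$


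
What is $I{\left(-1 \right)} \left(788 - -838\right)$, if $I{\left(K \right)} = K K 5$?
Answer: $8130$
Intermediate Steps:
$I{\left(K \right)} = 5 K^{2}$ ($I{\left(K \right)} = K^{2} \cdot 5 = 5 K^{2}$)
$I{\left(-1 \right)} \left(788 - -838\right) = 5 \left(-1\right)^{2} \left(788 - -838\right) = 5 \cdot 1 \left(788 + 838\right) = 5 \cdot 1626 = 8130$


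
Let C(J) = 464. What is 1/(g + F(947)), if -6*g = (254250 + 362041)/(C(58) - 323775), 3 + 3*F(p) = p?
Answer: 1939866/611027459 ≈ 0.0031748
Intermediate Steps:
F(p) = -1 + p/3
g = 616291/1939866 (g = -(254250 + 362041)/(6*(464 - 323775)) = -616291/(6*(-323311)) = -616291*(-1)/(6*323311) = -⅙*(-616291/323311) = 616291/1939866 ≈ 0.31770)
1/(g + F(947)) = 1/(616291/1939866 + (-1 + (⅓)*947)) = 1/(616291/1939866 + (-1 + 947/3)) = 1/(616291/1939866 + 944/3) = 1/(611027459/1939866) = 1939866/611027459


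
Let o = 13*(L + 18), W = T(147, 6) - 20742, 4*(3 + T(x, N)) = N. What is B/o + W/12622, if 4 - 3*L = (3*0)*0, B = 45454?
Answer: 1705520565/9516988 ≈ 179.21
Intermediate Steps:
T(x, N) = -3 + N/4
L = 4/3 (L = 4/3 - 3*0*0/3 = 4/3 - 0*0 = 4/3 - 1/3*0 = 4/3 + 0 = 4/3 ≈ 1.3333)
W = -41487/2 (W = (-3 + (1/4)*6) - 20742 = (-3 + 3/2) - 20742 = -3/2 - 20742 = -41487/2 ≈ -20744.)
o = 754/3 (o = 13*(4/3 + 18) = 13*(58/3) = 754/3 ≈ 251.33)
B/o + W/12622 = 45454/(754/3) - 41487/2/12622 = 45454*(3/754) - 41487/2*1/12622 = 68181/377 - 41487/25244 = 1705520565/9516988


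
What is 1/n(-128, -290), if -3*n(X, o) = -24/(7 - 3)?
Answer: ½ ≈ 0.50000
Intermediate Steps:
n(X, o) = 2 (n(X, o) = -(-8)/(7 - 3) = -(-8)/4 = -⅓*(-6) = 2)
1/n(-128, -290) = 1/2 = ½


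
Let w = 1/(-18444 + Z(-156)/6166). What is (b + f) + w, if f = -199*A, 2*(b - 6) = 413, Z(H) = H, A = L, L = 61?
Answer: -339087868864/28431465 ≈ -11927.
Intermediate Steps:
A = 61
b = 425/2 (b = 6 + (½)*413 = 6 + 413/2 = 425/2 ≈ 212.50)
f = -12139 (f = -199*61 = -12139)
w = -3083/56862930 (w = 1/(-18444 - 156/6166) = 1/(-18444 - 156*1/6166) = 1/(-18444 - 78/3083) = 1/(-56862930/3083) = -3083/56862930 ≈ -5.4218e-5)
(b + f) + w = (425/2 - 12139) - 3083/56862930 = -23853/2 - 3083/56862930 = -339087868864/28431465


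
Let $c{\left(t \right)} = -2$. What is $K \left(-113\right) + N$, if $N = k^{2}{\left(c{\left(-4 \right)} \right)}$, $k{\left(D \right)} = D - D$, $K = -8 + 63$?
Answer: $-6215$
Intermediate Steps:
$K = 55$
$k{\left(D \right)} = 0$
$N = 0$ ($N = 0^{2} = 0$)
$K \left(-113\right) + N = 55 \left(-113\right) + 0 = -6215 + 0 = -6215$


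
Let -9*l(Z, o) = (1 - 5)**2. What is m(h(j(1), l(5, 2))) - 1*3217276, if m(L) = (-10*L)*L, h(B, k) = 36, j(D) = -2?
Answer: -3230236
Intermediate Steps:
l(Z, o) = -16/9 (l(Z, o) = -(1 - 5)**2/9 = -1/9*(-4)**2 = -1/9*16 = -16/9)
m(L) = -10*L**2
m(h(j(1), l(5, 2))) - 1*3217276 = -10*36**2 - 1*3217276 = -10*1296 - 3217276 = -12960 - 3217276 = -3230236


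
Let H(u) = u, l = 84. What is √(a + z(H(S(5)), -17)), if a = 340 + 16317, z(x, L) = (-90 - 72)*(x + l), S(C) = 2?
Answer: 5*√109 ≈ 52.202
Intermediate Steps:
z(x, L) = -13608 - 162*x (z(x, L) = (-90 - 72)*(x + 84) = -162*(84 + x) = -13608 - 162*x)
a = 16657
√(a + z(H(S(5)), -17)) = √(16657 + (-13608 - 162*2)) = √(16657 + (-13608 - 324)) = √(16657 - 13932) = √2725 = 5*√109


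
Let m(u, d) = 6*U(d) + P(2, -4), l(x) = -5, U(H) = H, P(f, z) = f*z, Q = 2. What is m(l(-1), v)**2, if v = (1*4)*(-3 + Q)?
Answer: 1024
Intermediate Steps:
v = -4 (v = (1*4)*(-3 + 2) = 4*(-1) = -4)
m(u, d) = -8 + 6*d (m(u, d) = 6*d + 2*(-4) = 6*d - 8 = -8 + 6*d)
m(l(-1), v)**2 = (-8 + 6*(-4))**2 = (-8 - 24)**2 = (-32)**2 = 1024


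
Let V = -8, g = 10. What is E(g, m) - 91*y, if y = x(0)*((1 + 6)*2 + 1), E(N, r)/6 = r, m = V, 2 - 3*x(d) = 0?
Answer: -958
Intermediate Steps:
x(d) = 2/3 (x(d) = 2/3 - 1/3*0 = 2/3 + 0 = 2/3)
m = -8
E(N, r) = 6*r
y = 10 (y = 2*((1 + 6)*2 + 1)/3 = 2*(7*2 + 1)/3 = 2*(14 + 1)/3 = (2/3)*15 = 10)
E(g, m) - 91*y = 6*(-8) - 91*10 = -48 - 910 = -958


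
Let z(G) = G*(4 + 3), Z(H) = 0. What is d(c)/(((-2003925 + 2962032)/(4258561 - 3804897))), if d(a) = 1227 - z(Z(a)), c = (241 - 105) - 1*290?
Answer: 185548576/319369 ≈ 580.99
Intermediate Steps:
z(G) = 7*G (z(G) = G*7 = 7*G)
c = -154 (c = 136 - 290 = -154)
d(a) = 1227 (d(a) = 1227 - 7*0 = 1227 - 1*0 = 1227 + 0 = 1227)
d(c)/(((-2003925 + 2962032)/(4258561 - 3804897))) = 1227/(((-2003925 + 2962032)/(4258561 - 3804897))) = 1227/((958107/453664)) = 1227/((958107*(1/453664))) = 1227/(958107/453664) = 1227*(453664/958107) = 185548576/319369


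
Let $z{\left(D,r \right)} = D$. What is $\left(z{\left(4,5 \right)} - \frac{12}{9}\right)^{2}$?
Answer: $\frac{64}{9} \approx 7.1111$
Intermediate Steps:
$\left(z{\left(4,5 \right)} - \frac{12}{9}\right)^{2} = \left(4 - \frac{12}{9}\right)^{2} = \left(4 - \frac{4}{3}\right)^{2} = \left(\frac{8}{3}\right)^{2} = \frac{64}{9}$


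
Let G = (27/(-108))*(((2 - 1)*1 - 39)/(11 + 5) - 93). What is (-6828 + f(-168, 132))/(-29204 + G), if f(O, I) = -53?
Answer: 31456/133395 ≈ 0.23581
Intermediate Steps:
G = 763/32 (G = (27*(-1/108))*((1*1 - 39)/16 - 93) = -((1 - 39)*(1/16) - 93)/4 = -(-38*1/16 - 93)/4 = -(-19/8 - 93)/4 = -1/4*(-763/8) = 763/32 ≈ 23.844)
(-6828 + f(-168, 132))/(-29204 + G) = (-6828 - 53)/(-29204 + 763/32) = -6881/(-933765/32) = -6881*(-32/933765) = 31456/133395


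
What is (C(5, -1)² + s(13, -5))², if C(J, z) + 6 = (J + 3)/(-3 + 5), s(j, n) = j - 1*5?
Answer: 144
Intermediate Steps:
s(j, n) = -5 + j (s(j, n) = j - 5 = -5 + j)
C(J, z) = -9/2 + J/2 (C(J, z) = -6 + (J + 3)/(-3 + 5) = -6 + (3 + J)/2 = -6 + (3 + J)*(½) = -6 + (3/2 + J/2) = -9/2 + J/2)
(C(5, -1)² + s(13, -5))² = ((-9/2 + (½)*5)² + (-5 + 13))² = ((-9/2 + 5/2)² + 8)² = ((-2)² + 8)² = (4 + 8)² = 12² = 144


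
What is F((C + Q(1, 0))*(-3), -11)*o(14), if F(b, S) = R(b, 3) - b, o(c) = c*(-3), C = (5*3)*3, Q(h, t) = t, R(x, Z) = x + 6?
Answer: -252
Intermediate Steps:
R(x, Z) = 6 + x
C = 45 (C = 15*3 = 45)
o(c) = -3*c
F(b, S) = 6 (F(b, S) = (6 + b) - b = 6)
F((C + Q(1, 0))*(-3), -11)*o(14) = 6*(-3*14) = 6*(-42) = -252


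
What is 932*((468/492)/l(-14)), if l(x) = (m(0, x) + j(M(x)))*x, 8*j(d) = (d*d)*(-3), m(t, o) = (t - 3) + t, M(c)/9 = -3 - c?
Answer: 48464/2815183 ≈ 0.017215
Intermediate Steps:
M(c) = -27 - 9*c (M(c) = 9*(-3 - c) = -27 - 9*c)
m(t, o) = -3 + 2*t (m(t, o) = (-3 + t) + t = -3 + 2*t)
j(d) = -3*d²/8 (j(d) = ((d*d)*(-3))/8 = (d²*(-3))/8 = (-3*d²)/8 = -3*d²/8)
l(x) = x*(-3 - 3*(-27 - 9*x)²/8) (l(x) = ((-3 + 2*0) - 3*(-27 - 9*x)²/8)*x = ((-3 + 0) - 3*(-27 - 9*x)²/8)*x = (-3 - 3*(-27 - 9*x)²/8)*x = x*(-3 - 3*(-27 - 9*x)²/8))
932*((468/492)/l(-14)) = 932*((468/492)/((-3/8*(-14)*(8 + 81*(3 - 14)²)))) = 932*((468*(1/492))/((-3/8*(-14)*(8 + 81*(-11)²)))) = 932*(39/(41*((-3/8*(-14)*(8 + 81*121))))) = 932*(39/(41*((-3/8*(-14)*(8 + 9801))))) = 932*(39/(41*((-3/8*(-14)*9809)))) = 932*(39/(41*(205989/4))) = 932*((39/41)*(4/205989)) = 932*(52/2815183) = 48464/2815183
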